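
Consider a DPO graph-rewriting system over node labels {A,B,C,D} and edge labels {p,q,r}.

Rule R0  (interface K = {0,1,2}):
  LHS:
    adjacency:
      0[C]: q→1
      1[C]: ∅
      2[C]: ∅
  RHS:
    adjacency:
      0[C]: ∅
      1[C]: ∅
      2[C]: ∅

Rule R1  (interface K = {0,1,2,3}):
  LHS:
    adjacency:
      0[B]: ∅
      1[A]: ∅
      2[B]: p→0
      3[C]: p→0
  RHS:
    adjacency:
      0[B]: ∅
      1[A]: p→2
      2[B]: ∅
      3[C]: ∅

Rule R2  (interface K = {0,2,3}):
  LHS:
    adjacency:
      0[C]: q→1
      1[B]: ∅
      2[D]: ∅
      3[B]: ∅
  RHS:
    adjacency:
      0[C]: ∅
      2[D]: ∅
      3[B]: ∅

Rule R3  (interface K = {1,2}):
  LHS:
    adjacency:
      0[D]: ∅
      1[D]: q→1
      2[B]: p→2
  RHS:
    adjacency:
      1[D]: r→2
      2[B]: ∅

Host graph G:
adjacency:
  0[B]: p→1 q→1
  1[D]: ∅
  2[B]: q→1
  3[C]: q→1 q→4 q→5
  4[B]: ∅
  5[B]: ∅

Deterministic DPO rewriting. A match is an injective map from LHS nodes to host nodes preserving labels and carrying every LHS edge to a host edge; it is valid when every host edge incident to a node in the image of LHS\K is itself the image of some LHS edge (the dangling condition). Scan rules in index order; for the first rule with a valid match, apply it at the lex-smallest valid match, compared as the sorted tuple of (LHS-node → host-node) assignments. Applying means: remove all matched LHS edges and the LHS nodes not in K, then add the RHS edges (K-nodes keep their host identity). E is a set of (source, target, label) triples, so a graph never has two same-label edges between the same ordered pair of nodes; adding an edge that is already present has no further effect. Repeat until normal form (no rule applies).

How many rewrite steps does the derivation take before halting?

start.  V:6 E:6  edges: 0-p->1 0-q->1 2-q->1 3-q->1 3-q->4 3-q->5
1. fire R2 via {0↦3, 1↦4, 2↦1, 3↦0}  →  V:5 E:5  edges: 0-p->1 0-q->1 2-q->1 3-q->1 3-q->5
2. fire R2 via {0↦3, 1↦5, 2↦1, 3↦0}  →  V:4 E:4  edges: 0-p->1 0-q->1 2-q->1 3-q->1
halt: no rule applies after step 2

Answer: 2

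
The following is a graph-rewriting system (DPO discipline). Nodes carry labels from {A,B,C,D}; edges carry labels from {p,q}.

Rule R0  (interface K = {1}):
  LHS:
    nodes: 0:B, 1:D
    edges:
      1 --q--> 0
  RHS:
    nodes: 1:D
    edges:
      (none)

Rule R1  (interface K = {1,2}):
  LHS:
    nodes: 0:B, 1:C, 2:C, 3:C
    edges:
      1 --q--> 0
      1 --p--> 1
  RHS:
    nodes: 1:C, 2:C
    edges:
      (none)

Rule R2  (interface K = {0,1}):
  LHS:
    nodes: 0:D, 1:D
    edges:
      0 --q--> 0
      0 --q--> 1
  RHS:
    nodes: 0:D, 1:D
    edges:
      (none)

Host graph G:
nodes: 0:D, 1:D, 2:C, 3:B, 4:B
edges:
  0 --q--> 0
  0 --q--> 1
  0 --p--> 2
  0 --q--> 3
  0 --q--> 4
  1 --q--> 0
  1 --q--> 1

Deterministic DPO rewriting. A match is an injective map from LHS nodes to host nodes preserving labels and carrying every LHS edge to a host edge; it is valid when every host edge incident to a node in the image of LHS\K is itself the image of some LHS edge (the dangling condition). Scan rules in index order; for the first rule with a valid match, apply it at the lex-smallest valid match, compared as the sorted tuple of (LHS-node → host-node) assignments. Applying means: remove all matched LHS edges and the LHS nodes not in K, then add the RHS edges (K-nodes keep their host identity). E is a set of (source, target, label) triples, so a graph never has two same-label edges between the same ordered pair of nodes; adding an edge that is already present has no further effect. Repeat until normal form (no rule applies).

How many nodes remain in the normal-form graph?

Answer: 3

Steps:
initial: |V|=5 |E|=7  E = 0-q->0 0-q->1 0-p->2 0-q->3 0-q->4 1-q->0 1-q->1
step 1: apply R0 at {0↦3, 1↦0}  → |V|=4 |E|=6  E = 0-q->0 0-q->1 0-p->2 0-q->4 1-q->0 1-q->1
step 2: apply R0 at {0↦4, 1↦0}  → |V|=3 |E|=5  E = 0-q->0 0-q->1 0-p->2 1-q->0 1-q->1
step 3: apply R2 at {0↦0, 1↦1}  → |V|=3 |E|=3  E = 0-p->2 1-q->0 1-q->1
step 4: apply R2 at {0↦1, 1↦0}  → |V|=3 |E|=1  E = 0-p->2
final graph: no rule applies after step 4
NF nodes: {0:D, 1:D, 2:C}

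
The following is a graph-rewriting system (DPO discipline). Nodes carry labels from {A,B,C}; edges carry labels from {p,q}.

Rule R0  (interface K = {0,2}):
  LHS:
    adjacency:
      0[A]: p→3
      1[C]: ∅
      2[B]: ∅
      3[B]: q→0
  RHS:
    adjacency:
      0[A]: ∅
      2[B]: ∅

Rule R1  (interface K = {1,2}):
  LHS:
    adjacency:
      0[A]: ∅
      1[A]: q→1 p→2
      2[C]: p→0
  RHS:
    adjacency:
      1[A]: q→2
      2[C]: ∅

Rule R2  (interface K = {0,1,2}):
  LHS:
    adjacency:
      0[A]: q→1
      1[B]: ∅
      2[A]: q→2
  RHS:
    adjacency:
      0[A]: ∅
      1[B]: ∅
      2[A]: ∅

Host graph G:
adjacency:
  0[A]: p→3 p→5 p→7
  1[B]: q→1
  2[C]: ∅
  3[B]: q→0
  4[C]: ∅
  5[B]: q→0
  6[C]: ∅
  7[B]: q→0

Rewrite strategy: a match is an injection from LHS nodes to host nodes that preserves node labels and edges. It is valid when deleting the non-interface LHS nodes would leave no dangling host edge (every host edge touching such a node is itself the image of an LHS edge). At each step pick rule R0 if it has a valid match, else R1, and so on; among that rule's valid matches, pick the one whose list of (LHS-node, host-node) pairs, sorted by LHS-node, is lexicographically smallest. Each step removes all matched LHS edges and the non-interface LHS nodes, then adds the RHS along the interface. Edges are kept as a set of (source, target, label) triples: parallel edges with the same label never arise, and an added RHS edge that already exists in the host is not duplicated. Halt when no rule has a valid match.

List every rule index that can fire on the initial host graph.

Answer: [R0]

Derivation:
R0: 27 valid matches — {0↦0, 1↦2, 2↦1, 3↦3}, {0↦0, 1↦2, 2↦1, 3↦5}, {0↦0, 1↦2, 2↦1, 3↦7} (+24 more)
R1: no valid match — LHS pattern not found
R2: no valid match — LHS pattern not found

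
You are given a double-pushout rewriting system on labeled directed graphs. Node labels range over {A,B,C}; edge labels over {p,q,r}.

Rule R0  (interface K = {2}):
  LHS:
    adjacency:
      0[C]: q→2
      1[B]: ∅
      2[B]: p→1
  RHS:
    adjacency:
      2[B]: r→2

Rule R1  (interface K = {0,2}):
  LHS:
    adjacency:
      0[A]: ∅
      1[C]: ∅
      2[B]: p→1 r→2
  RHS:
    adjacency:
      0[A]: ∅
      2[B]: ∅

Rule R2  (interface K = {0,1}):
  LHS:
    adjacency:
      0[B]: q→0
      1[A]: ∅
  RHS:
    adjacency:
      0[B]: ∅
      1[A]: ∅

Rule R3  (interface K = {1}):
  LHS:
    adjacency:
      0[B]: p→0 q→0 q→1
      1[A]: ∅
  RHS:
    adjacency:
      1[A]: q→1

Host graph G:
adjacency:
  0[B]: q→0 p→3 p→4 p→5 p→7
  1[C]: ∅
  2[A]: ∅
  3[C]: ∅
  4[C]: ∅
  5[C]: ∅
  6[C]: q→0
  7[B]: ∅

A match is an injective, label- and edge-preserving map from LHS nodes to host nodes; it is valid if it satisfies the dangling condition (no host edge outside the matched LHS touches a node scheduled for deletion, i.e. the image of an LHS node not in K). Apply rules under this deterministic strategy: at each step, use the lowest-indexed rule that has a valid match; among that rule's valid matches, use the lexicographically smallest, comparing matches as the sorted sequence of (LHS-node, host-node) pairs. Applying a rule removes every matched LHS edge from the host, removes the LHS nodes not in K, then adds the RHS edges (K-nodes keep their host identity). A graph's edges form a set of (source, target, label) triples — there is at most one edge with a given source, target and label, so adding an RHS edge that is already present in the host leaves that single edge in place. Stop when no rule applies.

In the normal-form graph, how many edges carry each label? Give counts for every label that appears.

[0] host  ⇒  8 nodes, 6 edges  {0-q->0 0-p->3 0-p->4 0-p->5 0-p->7 6-q->0}
[1] R0 @ {0↦6, 1↦7, 2↦0}  ⇒  6 nodes, 5 edges  {0-q->0 0-r->0 0-p->3 0-p->4 0-p->5}
[2] R1 @ {0↦2, 1↦3, 2↦0}  ⇒  5 nodes, 3 edges  {0-q->0 0-p->4 0-p->5}
[3] R2 @ {0↦0, 1↦2}  ⇒  5 nodes, 2 edges  {0-p->4 0-p->5}
final graph: no rule applies after step 3
NF edges: [(0, 4, 'p'), (0, 5, 'p')]

Answer: p:2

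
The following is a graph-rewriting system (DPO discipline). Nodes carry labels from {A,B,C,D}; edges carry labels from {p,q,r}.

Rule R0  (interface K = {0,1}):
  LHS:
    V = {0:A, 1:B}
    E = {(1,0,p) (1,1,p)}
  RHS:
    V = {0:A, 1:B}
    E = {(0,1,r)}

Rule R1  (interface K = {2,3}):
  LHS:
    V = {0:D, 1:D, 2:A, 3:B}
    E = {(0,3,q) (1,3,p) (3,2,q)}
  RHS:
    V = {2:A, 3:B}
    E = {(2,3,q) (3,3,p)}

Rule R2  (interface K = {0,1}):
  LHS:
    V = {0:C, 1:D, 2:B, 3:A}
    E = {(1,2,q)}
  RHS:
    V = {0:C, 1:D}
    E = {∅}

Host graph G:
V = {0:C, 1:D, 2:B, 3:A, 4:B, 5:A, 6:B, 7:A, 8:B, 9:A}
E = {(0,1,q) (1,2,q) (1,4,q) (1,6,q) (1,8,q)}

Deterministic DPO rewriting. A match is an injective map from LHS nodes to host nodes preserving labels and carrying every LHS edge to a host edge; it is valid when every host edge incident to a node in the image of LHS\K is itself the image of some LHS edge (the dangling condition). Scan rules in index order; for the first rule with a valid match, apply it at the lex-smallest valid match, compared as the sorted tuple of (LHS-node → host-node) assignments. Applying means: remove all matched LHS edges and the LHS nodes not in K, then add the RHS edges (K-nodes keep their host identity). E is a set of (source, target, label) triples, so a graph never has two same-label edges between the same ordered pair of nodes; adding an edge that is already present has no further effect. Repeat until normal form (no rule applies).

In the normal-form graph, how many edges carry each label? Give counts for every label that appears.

Answer: q:1

Steps:
[0] host  ⇒  10 nodes, 5 edges  {0-q->1 1-q->2 1-q->4 1-q->6 1-q->8}
[1] R2 @ {0↦0, 1↦1, 2↦2, 3↦3}  ⇒  8 nodes, 4 edges  {0-q->1 1-q->4 1-q->6 1-q->8}
[2] R2 @ {0↦0, 1↦1, 2↦4, 3↦5}  ⇒  6 nodes, 3 edges  {0-q->1 1-q->6 1-q->8}
[3] R2 @ {0↦0, 1↦1, 2↦6, 3↦7}  ⇒  4 nodes, 2 edges  {0-q->1 1-q->8}
[4] R2 @ {0↦0, 1↦1, 2↦8, 3↦9}  ⇒  2 nodes, 1 edges  {0-q->1}
halt: no rule applies after step 4
NF edges: [(0, 1, 'q')]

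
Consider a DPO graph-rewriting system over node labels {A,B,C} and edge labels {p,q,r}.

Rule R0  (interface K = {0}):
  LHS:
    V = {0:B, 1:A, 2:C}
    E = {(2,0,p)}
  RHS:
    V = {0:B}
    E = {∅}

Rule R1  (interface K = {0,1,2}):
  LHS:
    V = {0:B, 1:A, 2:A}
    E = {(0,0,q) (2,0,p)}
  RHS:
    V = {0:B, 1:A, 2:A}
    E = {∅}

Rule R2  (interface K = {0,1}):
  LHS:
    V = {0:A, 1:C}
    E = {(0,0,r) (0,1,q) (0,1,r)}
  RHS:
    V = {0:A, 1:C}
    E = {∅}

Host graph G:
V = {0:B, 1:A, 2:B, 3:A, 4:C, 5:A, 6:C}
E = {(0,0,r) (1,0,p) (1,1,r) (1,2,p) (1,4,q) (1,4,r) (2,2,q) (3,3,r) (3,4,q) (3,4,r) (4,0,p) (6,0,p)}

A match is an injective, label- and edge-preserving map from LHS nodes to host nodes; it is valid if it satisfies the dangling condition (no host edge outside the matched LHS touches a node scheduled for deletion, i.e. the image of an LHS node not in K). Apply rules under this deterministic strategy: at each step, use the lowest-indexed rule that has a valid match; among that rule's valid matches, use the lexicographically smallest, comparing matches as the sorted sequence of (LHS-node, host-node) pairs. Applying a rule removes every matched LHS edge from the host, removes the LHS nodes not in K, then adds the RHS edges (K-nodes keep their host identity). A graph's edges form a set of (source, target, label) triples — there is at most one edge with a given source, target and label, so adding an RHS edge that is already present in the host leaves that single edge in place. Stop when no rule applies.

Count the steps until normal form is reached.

Answer: 5

Derivation:
initial: |V|=7 |E|=12  E = 0-r->0 1-p->0 1-r->1 1-p->2 1-q->4 1-r->4 2-q->2 3-r->3 3-q->4 3-r->4 4-p->0 6-p->0
step 1: apply R0 at {0↦0, 1↦5, 2↦6}  → |V|=5 |E|=11  E = 0-r->0 1-p->0 1-r->1 1-p->2 1-q->4 1-r->4 2-q->2 3-r->3 3-q->4 3-r->4 4-p->0
step 2: apply R1 at {0↦2, 1↦3, 2↦1}  → |V|=5 |E|=9  E = 0-r->0 1-p->0 1-r->1 1-q->4 1-r->4 3-r->3 3-q->4 3-r->4 4-p->0
step 3: apply R2 at {0↦1, 1↦4}  → |V|=5 |E|=6  E = 0-r->0 1-p->0 3-r->3 3-q->4 3-r->4 4-p->0
step 4: apply R2 at {0↦3, 1↦4}  → |V|=5 |E|=3  E = 0-r->0 1-p->0 4-p->0
step 5: apply R0 at {0↦0, 1↦3, 2↦4}  → |V|=3 |E|=2  E = 0-r->0 1-p->0
halt: no rule applies after step 5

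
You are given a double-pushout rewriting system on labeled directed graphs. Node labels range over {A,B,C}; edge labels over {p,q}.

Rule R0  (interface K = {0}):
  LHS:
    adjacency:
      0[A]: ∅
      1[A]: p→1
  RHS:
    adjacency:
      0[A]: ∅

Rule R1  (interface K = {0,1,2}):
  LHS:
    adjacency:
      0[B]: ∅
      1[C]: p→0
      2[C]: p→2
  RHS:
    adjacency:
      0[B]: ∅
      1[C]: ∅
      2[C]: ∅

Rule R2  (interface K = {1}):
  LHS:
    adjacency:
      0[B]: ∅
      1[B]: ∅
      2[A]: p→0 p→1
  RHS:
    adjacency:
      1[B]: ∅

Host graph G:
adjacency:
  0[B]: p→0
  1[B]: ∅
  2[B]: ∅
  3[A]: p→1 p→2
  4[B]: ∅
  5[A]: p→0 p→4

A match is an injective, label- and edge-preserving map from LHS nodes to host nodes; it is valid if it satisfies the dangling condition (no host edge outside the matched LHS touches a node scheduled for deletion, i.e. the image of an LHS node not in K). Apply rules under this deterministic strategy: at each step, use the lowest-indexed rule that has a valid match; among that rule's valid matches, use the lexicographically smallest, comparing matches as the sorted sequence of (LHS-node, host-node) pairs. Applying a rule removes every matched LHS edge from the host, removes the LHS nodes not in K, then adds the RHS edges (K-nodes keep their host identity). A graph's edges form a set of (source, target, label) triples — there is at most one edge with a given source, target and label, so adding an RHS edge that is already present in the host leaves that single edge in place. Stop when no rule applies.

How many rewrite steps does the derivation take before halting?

start.  V:6 E:5  edges: 0-p->0 3-p->1 3-p->2 5-p->0 5-p->4
1. fire R2 via {0↦1, 1↦2, 2↦3}  →  V:4 E:3  edges: 0-p->0 5-p->0 5-p->4
2. fire R2 via {0↦4, 1↦0, 2↦5}  →  V:2 E:1  edges: 0-p->0
normal form: no rule applies after step 2

Answer: 2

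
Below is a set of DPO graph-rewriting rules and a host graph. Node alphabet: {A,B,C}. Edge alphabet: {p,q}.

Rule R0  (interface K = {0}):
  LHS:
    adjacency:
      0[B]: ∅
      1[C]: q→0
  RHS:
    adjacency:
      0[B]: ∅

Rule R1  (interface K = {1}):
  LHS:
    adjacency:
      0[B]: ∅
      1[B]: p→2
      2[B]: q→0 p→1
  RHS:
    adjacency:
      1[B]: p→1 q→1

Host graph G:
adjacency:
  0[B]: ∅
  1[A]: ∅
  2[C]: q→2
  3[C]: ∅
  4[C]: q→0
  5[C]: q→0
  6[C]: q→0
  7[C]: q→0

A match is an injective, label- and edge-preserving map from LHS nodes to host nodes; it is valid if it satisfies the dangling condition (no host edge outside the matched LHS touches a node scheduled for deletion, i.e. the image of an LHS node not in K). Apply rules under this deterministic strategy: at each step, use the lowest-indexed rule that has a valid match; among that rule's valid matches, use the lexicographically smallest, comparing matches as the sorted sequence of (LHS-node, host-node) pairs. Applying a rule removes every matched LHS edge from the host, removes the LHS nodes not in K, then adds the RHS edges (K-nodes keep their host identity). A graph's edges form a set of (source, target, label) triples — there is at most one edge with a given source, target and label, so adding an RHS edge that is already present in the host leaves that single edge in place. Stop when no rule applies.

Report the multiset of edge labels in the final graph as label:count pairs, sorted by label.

[0] host  ⇒  8 nodes, 5 edges  {2-q->2 4-q->0 5-q->0 6-q->0 7-q->0}
[1] R0 @ {0↦0, 1↦4}  ⇒  7 nodes, 4 edges  {2-q->2 5-q->0 6-q->0 7-q->0}
[2] R0 @ {0↦0, 1↦5}  ⇒  6 nodes, 3 edges  {2-q->2 6-q->0 7-q->0}
[3] R0 @ {0↦0, 1↦6}  ⇒  5 nodes, 2 edges  {2-q->2 7-q->0}
[4] R0 @ {0↦0, 1↦7}  ⇒  4 nodes, 1 edges  {2-q->2}
halt: no rule applies after step 4
NF edges: [(2, 2, 'q')]

Answer: q:1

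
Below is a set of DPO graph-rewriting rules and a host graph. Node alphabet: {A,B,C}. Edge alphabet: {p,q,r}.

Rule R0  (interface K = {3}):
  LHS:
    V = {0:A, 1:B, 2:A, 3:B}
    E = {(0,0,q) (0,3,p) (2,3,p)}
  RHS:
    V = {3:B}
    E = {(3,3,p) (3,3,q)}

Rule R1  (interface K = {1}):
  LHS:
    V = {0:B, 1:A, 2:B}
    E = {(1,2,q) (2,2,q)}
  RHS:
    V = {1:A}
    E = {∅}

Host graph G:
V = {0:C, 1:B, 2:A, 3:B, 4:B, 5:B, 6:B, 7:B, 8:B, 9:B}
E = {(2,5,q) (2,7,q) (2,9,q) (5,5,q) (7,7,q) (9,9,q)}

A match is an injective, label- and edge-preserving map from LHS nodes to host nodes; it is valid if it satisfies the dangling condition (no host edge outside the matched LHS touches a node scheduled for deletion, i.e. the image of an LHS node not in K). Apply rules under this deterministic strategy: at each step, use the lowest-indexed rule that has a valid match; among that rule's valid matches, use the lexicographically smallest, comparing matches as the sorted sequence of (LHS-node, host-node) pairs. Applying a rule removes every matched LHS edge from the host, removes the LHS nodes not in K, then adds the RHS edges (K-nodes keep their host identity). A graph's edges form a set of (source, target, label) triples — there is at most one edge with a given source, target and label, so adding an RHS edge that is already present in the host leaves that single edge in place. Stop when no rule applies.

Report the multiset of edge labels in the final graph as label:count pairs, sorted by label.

Answer: (no edges)

Rewrite trace:
start.  V:10 E:6  edges: 2-q->5 2-q->7 2-q->9 5-q->5 7-q->7 9-q->9
1. fire R1 via {0↦1, 1↦2, 2↦5}  →  V:8 E:4  edges: 2-q->7 2-q->9 7-q->7 9-q->9
2. fire R1 via {0↦3, 1↦2, 2↦7}  →  V:6 E:2  edges: 2-q->9 9-q->9
3. fire R1 via {0↦4, 1↦2, 2↦9}  →  V:4 E:0  edges: ∅
halt: no rule applies after step 3
NF edges: []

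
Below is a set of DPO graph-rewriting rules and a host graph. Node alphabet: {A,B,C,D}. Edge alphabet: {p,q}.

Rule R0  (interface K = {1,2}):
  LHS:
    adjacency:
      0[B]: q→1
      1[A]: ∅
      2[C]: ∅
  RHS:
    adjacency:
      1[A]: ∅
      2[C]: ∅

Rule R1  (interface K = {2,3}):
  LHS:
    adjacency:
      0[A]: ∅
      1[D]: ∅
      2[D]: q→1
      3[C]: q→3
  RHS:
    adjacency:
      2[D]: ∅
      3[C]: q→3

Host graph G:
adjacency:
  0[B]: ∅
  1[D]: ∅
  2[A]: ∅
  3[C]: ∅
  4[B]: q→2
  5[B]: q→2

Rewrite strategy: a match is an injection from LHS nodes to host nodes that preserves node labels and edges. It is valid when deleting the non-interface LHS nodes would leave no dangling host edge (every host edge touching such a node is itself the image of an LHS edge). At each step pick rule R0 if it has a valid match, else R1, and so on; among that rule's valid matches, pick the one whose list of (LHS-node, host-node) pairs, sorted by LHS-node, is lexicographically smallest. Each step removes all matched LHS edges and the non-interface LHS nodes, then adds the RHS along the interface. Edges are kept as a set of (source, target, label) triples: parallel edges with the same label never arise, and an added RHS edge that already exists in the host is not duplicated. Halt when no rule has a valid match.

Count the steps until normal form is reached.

Answer: 2

Steps:
start.  V:6 E:2  edges: 4-q->2 5-q->2
1. fire R0 via {0↦4, 1↦2, 2↦3}  →  V:5 E:1  edges: 5-q->2
2. fire R0 via {0↦5, 1↦2, 2↦3}  →  V:4 E:0  edges: ∅
final graph: no rule applies after step 2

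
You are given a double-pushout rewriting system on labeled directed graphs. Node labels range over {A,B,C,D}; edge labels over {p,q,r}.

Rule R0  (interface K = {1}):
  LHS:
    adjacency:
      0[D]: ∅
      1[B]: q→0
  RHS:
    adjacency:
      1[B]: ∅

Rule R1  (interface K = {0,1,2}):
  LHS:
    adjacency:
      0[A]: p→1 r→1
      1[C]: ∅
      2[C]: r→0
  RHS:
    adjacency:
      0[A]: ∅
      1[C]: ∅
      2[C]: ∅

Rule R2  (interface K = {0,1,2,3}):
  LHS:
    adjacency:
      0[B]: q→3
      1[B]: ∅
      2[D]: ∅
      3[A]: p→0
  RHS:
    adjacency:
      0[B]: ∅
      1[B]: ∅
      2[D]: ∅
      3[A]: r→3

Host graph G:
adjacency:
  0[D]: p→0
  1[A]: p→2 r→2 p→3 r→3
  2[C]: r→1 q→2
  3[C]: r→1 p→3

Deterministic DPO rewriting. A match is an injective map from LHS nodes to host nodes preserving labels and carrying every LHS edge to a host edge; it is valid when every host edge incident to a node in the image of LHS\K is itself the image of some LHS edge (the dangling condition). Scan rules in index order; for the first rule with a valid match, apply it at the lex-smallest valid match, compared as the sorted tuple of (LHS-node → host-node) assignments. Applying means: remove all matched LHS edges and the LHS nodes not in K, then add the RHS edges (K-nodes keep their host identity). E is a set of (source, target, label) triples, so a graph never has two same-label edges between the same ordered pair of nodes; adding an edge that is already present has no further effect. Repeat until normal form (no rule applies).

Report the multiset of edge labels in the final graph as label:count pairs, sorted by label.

Answer: p:2 q:1

Rewrite trace:
start.  V:4 E:9  edges: 0-p->0 1-p->2 1-r->2 1-p->3 1-r->3 2-r->1 2-q->2 3-r->1 3-p->3
1. fire R1 via {0↦1, 1↦2, 2↦3}  →  V:4 E:6  edges: 0-p->0 1-p->3 1-r->3 2-r->1 2-q->2 3-p->3
2. fire R1 via {0↦1, 1↦3, 2↦2}  →  V:4 E:3  edges: 0-p->0 2-q->2 3-p->3
halt: no rule applies after step 2
NF edges: [(0, 0, 'p'), (2, 2, 'q'), (3, 3, 'p')]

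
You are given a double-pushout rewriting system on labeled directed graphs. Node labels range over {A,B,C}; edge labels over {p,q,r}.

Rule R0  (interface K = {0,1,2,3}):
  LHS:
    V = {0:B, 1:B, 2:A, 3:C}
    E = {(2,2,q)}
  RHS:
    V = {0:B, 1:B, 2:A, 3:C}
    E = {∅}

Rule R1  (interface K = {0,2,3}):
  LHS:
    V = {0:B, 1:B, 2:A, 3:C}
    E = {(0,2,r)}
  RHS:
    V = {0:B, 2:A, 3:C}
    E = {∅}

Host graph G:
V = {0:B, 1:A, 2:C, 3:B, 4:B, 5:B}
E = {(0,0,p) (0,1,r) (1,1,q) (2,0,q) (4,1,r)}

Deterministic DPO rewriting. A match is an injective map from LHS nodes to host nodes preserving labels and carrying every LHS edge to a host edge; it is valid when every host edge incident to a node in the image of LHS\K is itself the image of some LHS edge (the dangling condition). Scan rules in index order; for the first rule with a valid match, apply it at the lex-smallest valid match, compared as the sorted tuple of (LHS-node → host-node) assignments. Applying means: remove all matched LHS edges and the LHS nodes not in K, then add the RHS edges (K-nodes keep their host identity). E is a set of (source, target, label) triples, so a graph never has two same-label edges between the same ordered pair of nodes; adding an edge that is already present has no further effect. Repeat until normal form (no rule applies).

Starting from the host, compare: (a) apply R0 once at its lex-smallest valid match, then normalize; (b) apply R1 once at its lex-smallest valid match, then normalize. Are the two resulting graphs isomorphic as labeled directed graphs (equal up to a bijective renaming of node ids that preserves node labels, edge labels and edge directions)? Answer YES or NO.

Answer: YES

Rewrite trace:
branch R0-first: apply at {0↦0, 1↦3, 2↦1, 3↦2} → |E|=4, then 2 more step(s) → NF |V|=4 |E|=2 V={0:B, 1:A, 2:C, 4:B} E=0-p->0 2-q->0
branch R1-first: apply at {0↦0, 1↦3, 2↦1, 3↦2} → |E|=4, then 2 more step(s) → NF |V|=4 |E|=2 V={0:B, 1:A, 2:C, 4:B} E=0-p->0 2-q->0
graphs isomorphic (equal up to label-preserving node renaming)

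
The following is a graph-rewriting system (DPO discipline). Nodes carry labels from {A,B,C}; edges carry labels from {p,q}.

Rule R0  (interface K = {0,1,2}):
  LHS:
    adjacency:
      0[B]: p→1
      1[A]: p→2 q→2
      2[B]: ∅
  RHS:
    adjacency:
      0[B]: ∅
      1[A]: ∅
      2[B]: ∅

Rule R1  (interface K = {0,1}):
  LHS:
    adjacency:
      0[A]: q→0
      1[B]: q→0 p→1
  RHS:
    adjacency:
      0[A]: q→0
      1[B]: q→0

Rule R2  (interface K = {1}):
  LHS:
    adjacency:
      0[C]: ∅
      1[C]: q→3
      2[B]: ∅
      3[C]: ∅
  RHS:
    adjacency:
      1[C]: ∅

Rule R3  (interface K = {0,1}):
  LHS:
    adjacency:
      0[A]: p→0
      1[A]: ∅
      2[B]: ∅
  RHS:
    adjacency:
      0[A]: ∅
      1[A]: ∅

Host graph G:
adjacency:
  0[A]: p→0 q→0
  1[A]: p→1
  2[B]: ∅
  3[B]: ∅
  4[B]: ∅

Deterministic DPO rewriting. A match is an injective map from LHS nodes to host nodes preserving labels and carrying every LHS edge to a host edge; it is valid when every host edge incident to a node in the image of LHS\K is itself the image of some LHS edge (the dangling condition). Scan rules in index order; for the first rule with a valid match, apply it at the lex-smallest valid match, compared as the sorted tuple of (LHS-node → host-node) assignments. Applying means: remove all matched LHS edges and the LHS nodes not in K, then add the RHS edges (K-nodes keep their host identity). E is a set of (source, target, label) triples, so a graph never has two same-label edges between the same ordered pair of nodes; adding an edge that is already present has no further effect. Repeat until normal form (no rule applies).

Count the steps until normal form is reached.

start.  V:5 E:3  edges: 0-p->0 0-q->0 1-p->1
1. fire R3 via {0↦0, 1↦1, 2↦2}  →  V:4 E:2  edges: 0-q->0 1-p->1
2. fire R3 via {0↦1, 1↦0, 2↦3}  →  V:3 E:1  edges: 0-q->0
halt: no rule applies after step 2

Answer: 2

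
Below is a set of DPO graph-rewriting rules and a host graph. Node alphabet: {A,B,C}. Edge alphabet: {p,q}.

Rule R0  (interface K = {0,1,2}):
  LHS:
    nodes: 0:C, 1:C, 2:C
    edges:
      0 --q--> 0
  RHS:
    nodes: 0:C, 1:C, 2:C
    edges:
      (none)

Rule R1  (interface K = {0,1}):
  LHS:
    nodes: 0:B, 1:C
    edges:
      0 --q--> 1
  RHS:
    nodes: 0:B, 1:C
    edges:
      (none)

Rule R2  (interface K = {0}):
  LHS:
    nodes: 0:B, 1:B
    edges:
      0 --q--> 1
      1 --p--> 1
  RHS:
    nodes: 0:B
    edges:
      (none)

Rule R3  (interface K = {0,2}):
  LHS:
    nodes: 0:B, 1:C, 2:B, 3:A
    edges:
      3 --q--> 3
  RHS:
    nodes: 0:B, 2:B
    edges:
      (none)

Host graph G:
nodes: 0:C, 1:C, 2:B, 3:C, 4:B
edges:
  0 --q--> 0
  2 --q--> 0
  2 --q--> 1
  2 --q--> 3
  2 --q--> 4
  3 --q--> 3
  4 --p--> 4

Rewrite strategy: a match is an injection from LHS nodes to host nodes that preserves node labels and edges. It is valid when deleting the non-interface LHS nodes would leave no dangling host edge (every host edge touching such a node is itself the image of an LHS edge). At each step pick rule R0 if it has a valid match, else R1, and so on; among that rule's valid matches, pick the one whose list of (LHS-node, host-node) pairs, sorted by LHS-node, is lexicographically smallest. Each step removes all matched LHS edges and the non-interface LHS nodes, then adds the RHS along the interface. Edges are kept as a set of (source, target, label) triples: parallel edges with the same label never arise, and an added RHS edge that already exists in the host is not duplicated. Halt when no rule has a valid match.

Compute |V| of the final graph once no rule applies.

Answer: 4

Derivation:
initial: |V|=5 |E|=7  E = 0-q->0 2-q->0 2-q->1 2-q->3 2-q->4 3-q->3 4-p->4
step 1: apply R0 at {0↦0, 1↦1, 2↦3}  → |V|=5 |E|=6  E = 2-q->0 2-q->1 2-q->3 2-q->4 3-q->3 4-p->4
step 2: apply R0 at {0↦3, 1↦0, 2↦1}  → |V|=5 |E|=5  E = 2-q->0 2-q->1 2-q->3 2-q->4 4-p->4
step 3: apply R1 at {0↦2, 1↦0}  → |V|=5 |E|=4  E = 2-q->1 2-q->3 2-q->4 4-p->4
step 4: apply R1 at {0↦2, 1↦1}  → |V|=5 |E|=3  E = 2-q->3 2-q->4 4-p->4
step 5: apply R1 at {0↦2, 1↦3}  → |V|=5 |E|=2  E = 2-q->4 4-p->4
step 6: apply R2 at {0↦2, 1↦4}  → |V|=4 |E|=0  E = ∅
normal form: no rule applies after step 6
NF nodes: {0:C, 1:C, 2:B, 3:C}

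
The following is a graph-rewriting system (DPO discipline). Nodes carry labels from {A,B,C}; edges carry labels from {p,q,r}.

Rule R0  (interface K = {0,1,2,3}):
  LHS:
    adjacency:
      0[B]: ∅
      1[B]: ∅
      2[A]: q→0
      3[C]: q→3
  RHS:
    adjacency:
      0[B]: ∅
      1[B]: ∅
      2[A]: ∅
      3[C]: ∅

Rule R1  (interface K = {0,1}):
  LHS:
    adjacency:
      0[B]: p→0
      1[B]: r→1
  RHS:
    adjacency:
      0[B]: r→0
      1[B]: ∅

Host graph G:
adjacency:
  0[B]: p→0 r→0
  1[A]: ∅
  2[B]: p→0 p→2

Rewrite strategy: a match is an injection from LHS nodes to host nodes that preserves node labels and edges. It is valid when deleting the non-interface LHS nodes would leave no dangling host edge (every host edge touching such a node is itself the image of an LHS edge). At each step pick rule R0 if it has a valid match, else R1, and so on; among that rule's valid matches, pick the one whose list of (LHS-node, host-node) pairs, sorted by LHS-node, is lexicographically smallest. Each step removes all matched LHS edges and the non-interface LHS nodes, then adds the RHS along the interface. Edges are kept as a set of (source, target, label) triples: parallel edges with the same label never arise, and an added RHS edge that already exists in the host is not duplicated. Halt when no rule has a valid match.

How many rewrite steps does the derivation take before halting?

start.  V:3 E:4  edges: 0-p->0 0-r->0 2-p->0 2-p->2
1. fire R1 via {0↦2, 1↦0}  →  V:3 E:3  edges: 0-p->0 2-p->0 2-r->2
2. fire R1 via {0↦0, 1↦2}  →  V:3 E:2  edges: 0-r->0 2-p->0
final graph: no rule applies after step 2

Answer: 2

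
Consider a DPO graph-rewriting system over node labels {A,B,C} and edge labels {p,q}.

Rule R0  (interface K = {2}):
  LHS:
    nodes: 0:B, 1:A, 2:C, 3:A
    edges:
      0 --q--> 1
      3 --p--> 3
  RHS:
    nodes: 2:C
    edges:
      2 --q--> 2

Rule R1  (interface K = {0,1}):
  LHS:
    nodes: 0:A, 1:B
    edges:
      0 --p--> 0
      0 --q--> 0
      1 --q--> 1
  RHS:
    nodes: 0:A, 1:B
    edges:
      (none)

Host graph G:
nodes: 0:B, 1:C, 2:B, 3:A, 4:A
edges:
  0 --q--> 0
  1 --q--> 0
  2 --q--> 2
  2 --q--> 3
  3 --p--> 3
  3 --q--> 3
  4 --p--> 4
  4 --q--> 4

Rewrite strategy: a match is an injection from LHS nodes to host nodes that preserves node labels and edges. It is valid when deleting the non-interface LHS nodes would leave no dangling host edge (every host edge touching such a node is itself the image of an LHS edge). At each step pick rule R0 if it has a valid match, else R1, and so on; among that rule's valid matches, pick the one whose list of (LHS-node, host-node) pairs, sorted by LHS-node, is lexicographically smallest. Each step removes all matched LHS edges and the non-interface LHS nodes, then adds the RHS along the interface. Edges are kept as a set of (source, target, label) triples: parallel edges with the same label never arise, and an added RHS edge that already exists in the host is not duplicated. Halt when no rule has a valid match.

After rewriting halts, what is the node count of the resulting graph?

Answer: 5

Rewrite trace:
initial: |V|=5 |E|=8  E = 0-q->0 1-q->0 2-q->2 2-q->3 3-p->3 3-q->3 4-p->4 4-q->4
step 1: apply R1 at {0↦3, 1↦0}  → |V|=5 |E|=5  E = 1-q->0 2-q->2 2-q->3 4-p->4 4-q->4
step 2: apply R1 at {0↦4, 1↦2}  → |V|=5 |E|=2  E = 1-q->0 2-q->3
final graph: no rule applies after step 2
NF nodes: {0:B, 1:C, 2:B, 3:A, 4:A}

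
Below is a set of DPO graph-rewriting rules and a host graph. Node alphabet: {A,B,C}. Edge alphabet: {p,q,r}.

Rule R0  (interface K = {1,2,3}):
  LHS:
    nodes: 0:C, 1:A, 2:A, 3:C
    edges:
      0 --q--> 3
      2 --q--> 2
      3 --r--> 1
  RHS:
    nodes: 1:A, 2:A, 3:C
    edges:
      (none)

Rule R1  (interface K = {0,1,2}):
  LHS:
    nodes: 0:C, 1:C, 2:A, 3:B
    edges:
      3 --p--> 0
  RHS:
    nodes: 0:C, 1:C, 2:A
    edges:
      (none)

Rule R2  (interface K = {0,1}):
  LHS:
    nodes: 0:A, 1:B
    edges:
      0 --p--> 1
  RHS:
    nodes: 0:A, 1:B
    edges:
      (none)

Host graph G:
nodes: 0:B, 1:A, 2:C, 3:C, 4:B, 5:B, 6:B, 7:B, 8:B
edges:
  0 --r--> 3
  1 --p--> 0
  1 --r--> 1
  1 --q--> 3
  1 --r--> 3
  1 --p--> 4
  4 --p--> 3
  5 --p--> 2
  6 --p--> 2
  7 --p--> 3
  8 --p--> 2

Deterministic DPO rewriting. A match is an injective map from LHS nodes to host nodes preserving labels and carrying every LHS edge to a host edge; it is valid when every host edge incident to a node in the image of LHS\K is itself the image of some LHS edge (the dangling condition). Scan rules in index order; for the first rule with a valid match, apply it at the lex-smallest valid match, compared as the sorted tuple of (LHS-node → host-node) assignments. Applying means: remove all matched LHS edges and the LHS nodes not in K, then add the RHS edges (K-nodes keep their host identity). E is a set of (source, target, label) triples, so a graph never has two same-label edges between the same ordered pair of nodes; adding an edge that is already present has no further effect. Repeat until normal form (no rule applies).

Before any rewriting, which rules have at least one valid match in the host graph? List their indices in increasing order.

Answer: [R1,R2]

Steps:
R0: no valid match — LHS pattern not found
R1: 4 valid matches — {0↦2, 1↦3, 2↦1, 3↦5}, {0↦2, 1↦3, 2↦1, 3↦6}, {0↦2, 1↦3, 2↦1, 3↦8} (+1 more)
R2: 2 valid matches — {0↦1, 1↦0}, {0↦1, 1↦4}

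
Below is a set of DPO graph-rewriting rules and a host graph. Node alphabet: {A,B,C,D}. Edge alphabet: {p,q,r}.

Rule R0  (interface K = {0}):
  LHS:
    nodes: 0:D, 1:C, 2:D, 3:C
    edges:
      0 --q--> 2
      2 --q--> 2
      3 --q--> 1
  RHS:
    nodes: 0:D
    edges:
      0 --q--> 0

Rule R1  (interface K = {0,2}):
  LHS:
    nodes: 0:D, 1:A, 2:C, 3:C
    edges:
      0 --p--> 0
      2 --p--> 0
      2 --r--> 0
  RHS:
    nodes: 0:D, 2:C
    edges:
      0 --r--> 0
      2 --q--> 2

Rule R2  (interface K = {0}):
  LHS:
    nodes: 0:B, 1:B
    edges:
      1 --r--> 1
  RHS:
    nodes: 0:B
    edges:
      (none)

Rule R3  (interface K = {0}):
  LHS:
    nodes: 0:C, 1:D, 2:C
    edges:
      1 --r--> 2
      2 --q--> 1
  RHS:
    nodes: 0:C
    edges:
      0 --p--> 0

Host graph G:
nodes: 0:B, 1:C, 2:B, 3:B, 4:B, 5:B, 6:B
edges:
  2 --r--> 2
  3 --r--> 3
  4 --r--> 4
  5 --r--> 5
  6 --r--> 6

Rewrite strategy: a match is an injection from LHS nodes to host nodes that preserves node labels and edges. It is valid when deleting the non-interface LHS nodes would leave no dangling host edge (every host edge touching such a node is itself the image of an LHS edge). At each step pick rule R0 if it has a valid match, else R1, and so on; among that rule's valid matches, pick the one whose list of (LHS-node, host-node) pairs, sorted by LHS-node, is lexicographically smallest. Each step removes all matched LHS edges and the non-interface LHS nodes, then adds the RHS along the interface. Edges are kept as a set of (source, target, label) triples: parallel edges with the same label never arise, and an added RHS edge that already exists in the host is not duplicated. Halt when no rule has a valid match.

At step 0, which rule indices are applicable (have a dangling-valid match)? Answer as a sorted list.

Answer: [R2]

Rewrite trace:
R0: no valid match — LHS pattern not found
R1: no valid match — LHS pattern not found
R2: 25 valid matches — {0↦0, 1↦2}, {0↦0, 1↦3}, {0↦0, 1↦4} (+22 more)
R3: no valid match — LHS pattern not found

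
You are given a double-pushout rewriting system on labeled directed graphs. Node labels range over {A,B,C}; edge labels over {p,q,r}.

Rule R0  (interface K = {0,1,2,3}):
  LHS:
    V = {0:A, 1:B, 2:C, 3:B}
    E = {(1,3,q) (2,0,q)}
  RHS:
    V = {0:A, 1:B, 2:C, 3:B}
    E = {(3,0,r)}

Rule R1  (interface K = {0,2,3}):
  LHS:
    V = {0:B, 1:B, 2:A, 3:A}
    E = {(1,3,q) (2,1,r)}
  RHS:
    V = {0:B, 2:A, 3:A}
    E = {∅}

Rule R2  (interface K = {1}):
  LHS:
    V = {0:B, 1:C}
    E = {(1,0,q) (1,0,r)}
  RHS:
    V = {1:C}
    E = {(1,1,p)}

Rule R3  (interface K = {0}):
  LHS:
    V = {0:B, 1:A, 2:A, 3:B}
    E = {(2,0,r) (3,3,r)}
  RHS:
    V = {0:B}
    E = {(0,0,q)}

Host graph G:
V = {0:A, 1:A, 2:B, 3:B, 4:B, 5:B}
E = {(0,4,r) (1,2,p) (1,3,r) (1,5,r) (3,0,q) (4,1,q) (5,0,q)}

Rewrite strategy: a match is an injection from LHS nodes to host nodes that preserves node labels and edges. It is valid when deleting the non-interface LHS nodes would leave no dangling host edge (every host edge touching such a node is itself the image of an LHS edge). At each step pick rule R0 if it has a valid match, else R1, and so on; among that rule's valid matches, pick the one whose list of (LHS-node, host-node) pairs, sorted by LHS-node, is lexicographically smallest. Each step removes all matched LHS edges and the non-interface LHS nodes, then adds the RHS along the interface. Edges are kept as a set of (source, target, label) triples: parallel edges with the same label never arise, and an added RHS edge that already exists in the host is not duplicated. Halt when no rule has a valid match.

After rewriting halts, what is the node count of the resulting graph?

Answer: 3

Rewrite trace:
initial: |V|=6 |E|=7  E = 0-r->4 1-p->2 1-r->3 1-r->5 3-q->0 4-q->1 5-q->0
step 1: apply R1 at {0↦2, 1↦3, 2↦1, 3↦0}  → |V|=5 |E|=5  E = 0-r->4 1-p->2 1-r->5 4-q->1 5-q->0
step 2: apply R1 at {0↦2, 1↦4, 2↦0, 3↦1}  → |V|=4 |E|=3  E = 1-p->2 1-r->5 5-q->0
step 3: apply R1 at {0↦2, 1↦5, 2↦1, 3↦0}  → |V|=3 |E|=1  E = 1-p->2
normal form: no rule applies after step 3
NF nodes: {0:A, 1:A, 2:B}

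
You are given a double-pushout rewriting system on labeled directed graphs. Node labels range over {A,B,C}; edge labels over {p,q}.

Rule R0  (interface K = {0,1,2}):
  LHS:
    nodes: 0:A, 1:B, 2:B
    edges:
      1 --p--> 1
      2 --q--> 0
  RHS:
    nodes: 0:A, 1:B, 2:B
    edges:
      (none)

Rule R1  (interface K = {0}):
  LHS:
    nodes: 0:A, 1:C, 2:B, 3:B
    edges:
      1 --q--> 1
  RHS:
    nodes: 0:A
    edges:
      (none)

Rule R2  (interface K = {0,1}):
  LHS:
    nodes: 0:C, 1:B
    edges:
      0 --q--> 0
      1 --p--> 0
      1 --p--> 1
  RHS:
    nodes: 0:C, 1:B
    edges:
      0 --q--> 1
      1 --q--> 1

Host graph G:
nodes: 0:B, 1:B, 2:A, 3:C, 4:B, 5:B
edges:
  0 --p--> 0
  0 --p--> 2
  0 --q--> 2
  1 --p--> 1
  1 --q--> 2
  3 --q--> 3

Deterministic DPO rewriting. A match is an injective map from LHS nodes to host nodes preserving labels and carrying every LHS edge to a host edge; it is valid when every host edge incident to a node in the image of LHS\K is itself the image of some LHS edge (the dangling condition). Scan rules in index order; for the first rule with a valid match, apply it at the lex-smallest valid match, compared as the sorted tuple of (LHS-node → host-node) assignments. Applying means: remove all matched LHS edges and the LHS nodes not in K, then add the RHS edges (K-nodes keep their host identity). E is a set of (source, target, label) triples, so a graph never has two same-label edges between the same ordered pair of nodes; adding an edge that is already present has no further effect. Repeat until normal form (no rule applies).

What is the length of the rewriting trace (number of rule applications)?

start.  V:6 E:6  edges: 0-p->0 0-p->2 0-q->2 1-p->1 1-q->2 3-q->3
1. fire R0 via {0↦2, 1↦0, 2↦1}  →  V:6 E:4  edges: 0-p->2 0-q->2 1-p->1 3-q->3
2. fire R0 via {0↦2, 1↦1, 2↦0}  →  V:6 E:2  edges: 0-p->2 3-q->3
3. fire R1 via {0↦2, 1↦3, 2↦1, 3↦4}  →  V:3 E:1  edges: 0-p->2
halt: no rule applies after step 3

Answer: 3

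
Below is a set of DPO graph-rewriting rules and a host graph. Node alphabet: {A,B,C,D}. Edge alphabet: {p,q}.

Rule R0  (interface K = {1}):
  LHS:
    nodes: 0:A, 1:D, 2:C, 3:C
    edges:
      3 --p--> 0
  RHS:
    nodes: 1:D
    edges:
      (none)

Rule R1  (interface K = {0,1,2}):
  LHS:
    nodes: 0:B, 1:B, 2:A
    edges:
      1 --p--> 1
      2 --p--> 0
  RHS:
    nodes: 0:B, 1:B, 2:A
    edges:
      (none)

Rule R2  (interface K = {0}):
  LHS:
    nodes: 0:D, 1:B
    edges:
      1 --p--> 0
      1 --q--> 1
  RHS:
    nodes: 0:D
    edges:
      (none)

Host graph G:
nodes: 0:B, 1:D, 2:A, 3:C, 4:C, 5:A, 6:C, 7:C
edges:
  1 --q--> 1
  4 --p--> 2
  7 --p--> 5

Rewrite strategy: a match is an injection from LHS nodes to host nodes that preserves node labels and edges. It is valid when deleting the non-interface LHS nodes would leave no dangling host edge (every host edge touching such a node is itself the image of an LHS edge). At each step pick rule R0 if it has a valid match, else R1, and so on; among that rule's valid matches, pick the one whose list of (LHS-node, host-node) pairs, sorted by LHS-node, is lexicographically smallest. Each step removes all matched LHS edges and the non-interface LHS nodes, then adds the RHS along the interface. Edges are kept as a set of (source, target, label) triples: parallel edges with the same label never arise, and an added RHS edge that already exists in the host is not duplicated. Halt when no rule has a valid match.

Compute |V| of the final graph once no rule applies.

Answer: 2

Steps:
initial: |V|=8 |E|=3  E = 1-q->1 4-p->2 7-p->5
step 1: apply R0 at {0↦2, 1↦1, 2↦3, 3↦4}  → |V|=5 |E|=2  E = 1-q->1 7-p->5
step 2: apply R0 at {0↦5, 1↦1, 2↦6, 3↦7}  → |V|=2 |E|=1  E = 1-q->1
normal form: no rule applies after step 2
NF nodes: {0:B, 1:D}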